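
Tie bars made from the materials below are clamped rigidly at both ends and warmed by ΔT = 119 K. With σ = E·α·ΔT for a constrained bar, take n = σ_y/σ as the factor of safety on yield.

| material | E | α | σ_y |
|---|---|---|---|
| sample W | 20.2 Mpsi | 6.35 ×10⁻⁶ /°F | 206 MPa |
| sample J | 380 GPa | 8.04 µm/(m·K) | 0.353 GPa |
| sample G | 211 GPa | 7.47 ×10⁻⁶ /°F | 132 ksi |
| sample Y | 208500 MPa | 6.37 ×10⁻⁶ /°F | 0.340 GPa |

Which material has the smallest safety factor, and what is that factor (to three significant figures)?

sample J, n = 0.971

With everything in SI (GPa, ×10⁻⁶/K, MPa):
  sample W: E = 139.3, α = 11.4, σ_y = 206.0 → σ = 189 MPa, n = 1.09
  sample J: E = 380.0, α = 8.04, σ_y = 353.0 → σ = 364 MPa, n = 0.971
  sample G: E = 211.0, α = 13.4, σ_y = 910.1 → σ = 338 MPa, n = 2.70
  sample Y: E = 208.5, α = 11.5, σ_y = 340.0 → σ = 284 MPa, n = 1.20
Sample J has the lowest safety factor, n = 0.971.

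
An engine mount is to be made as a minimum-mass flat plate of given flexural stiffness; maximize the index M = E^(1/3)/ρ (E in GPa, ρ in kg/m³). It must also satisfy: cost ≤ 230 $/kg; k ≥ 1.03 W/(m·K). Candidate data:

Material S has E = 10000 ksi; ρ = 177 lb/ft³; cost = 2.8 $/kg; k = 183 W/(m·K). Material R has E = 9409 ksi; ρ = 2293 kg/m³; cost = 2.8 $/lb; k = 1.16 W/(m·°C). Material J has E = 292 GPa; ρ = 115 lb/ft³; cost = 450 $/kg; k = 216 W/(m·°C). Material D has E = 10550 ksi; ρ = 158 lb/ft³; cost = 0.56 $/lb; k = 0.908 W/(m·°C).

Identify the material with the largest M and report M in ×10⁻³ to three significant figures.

material R, M = 1.75×10⁻³

Screen on constraints: cost ≤ 230 $/kg; k ≥ 1.03 W/(m·K). Survivors: material S, material R.
Convert each candidate to consistent units, then evaluate M:
  material S: E = 68.95 GPa, ρ = 2835 kg/m³
  material R: E = 64.87 GPa, ρ = 2293 kg/m³
  material R: M = 1.75×10⁻³
  material S: M = 1.45×10⁻³
Material R has the largest M.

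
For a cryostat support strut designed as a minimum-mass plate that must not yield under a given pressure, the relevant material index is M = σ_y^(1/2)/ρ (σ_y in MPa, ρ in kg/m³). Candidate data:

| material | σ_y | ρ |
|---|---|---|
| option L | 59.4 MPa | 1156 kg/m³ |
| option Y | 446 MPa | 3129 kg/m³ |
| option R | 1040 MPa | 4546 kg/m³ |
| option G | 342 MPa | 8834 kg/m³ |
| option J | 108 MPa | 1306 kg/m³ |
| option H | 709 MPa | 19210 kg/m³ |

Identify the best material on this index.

Per-candidate index values:
  option J: M = 7.96×10⁻³
  option R: M = 7.09×10⁻³
  option Y: M = 6.75×10⁻³
  option L: M = 6.67×10⁻³
  option G: M = 2.09×10⁻³
  option H: M = 1.39×10⁻³
Option J ranks first.

option J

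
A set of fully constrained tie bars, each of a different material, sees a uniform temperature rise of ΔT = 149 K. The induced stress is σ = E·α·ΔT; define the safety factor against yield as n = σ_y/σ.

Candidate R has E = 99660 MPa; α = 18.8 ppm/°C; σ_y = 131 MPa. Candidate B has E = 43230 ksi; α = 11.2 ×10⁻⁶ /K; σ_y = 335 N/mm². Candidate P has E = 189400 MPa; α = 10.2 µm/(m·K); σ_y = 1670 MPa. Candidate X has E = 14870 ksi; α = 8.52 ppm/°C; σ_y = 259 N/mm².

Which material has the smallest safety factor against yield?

candidate R

Converting E to GPa, α to ×10⁻⁶/K, σ_y to MPa, then σ and n for each:
  candidate R: E = 99.66, α = 18.8, σ_y = 131.0 → σ = 279 MPa, n = 0.469
  candidate B: E = 298.1, α = 11.2, σ_y = 335.0 → σ = 497 MPa, n = 0.673
  candidate P: E = 189.4, α = 10.2, σ_y = 1670 → σ = 288 MPa, n = 5.80
  candidate X: E = 102.5, α = 8.52, σ_y = 259.0 → σ = 130 MPa, n = 1.99
Smallest n: candidate R with n = 0.469.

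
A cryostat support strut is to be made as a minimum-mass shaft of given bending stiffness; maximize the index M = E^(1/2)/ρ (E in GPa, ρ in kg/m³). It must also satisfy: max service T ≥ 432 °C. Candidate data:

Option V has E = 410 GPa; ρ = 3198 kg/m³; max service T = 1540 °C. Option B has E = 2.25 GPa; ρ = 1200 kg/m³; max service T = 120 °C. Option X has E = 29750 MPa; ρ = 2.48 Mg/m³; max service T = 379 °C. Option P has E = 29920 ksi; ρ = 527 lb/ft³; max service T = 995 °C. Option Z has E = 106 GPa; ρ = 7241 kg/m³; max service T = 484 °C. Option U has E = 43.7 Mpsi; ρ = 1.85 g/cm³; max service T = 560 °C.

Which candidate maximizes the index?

option U

Screen on constraints: max service T ≥ 432 °C. Survivors: option V, option P, option Z, option U.
In SI units:
  option V: E = 410.0 GPa, ρ = 3198 kg/m³
  option P: E = 206.3 GPa, ρ = 8442 kg/m³
  option Z: E = 106.0 GPa, ρ = 7241 kg/m³
  option U: E = 301.3 GPa, ρ = 1850 kg/m³
  option U: M = 9.38×10⁻³
  option V: M = 6.33×10⁻³
  option P: M = 1.70×10⁻³
  option Z: M = 1.42×10⁻³
Option U ranks first.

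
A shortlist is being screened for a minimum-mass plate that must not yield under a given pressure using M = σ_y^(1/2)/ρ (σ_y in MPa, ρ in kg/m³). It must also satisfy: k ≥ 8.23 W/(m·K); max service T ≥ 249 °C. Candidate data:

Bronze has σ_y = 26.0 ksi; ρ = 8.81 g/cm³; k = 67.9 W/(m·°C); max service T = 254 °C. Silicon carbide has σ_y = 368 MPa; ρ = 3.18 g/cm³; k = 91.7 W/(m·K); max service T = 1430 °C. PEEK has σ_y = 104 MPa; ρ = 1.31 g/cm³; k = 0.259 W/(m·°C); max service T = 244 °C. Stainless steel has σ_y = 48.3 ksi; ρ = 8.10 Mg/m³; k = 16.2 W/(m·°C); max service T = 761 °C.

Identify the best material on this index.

silicon carbide

Screen on constraints: k ≥ 8.23 W/(m·K); max service T ≥ 249 °C. Survivors: bronze, silicon carbide, stainless steel.
In SI units:
  bronze: σ_y = 179.3 MPa, ρ = 8810 kg/m³
  silicon carbide: σ_y = 368.0 MPa, ρ = 3180 kg/m³
  stainless steel: σ_y = 333.0 MPa, ρ = 8100 kg/m³
  silicon carbide: M = 6.03×10⁻³
  stainless steel: M = 2.25×10⁻³
  bronze: M = 1.52×10⁻³
Silicon carbide has the largest M.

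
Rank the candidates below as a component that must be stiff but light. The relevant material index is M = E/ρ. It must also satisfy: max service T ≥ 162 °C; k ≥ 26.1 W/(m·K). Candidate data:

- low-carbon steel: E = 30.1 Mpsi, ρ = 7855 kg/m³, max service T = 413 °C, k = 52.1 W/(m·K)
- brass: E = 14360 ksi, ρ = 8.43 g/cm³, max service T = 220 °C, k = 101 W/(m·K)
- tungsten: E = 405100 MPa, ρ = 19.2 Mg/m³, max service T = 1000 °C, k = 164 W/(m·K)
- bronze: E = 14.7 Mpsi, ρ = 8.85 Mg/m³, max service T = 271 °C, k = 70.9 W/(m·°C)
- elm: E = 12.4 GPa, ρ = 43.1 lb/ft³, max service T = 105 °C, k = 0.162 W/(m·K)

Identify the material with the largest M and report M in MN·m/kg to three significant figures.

low-carbon steel, M = 26.4 MN·m/kg

Screen on constraints: max service T ≥ 162 °C; k ≥ 26.1 W/(m·K). Survivors: low-carbon steel, brass, tungsten, bronze.
Convert each candidate to consistent units, then evaluate M:
  low-carbon steel: E = 207.5 GPa, ρ = 7855 kg/m³
  brass: E = 99.01 GPa, ρ = 8430 kg/m³
  tungsten: E = 405.1 GPa, ρ = 19200 kg/m³
  bronze: E = 101.4 GPa, ρ = 8850 kg/m³
  low-carbon steel: M = 26.4 MN·m/kg
  tungsten: M = 21.1 MN·m/kg
  brass: M = 11.7 MN·m/kg
  bronze: M = 11.5 MN·m/kg
Low-carbon steel has the largest M.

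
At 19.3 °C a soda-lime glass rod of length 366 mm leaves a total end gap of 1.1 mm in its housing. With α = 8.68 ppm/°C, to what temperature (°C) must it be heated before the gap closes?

α·L₀·ΔT = 1.1 mm ⇒ ΔT = 1.1 / (8.68×10⁻⁶ × 366.0) = 346.3 K.
T = 19.3 + 346.3 = 365.6 °C.

366 °C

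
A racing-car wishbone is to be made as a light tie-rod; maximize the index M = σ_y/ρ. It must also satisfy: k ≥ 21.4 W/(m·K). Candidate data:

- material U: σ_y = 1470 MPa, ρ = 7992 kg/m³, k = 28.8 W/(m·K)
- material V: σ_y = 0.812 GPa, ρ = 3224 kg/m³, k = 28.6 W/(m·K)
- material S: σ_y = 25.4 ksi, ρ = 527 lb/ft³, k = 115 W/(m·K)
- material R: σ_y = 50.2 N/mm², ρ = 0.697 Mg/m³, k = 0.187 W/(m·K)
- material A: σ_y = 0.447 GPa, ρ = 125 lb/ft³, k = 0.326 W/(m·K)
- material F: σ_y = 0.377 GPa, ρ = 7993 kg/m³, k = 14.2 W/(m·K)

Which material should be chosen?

material V

Screen on constraints: k ≥ 21.4 W/(m·K). Survivors: material U, material V, material S.
After converting to SI:
  material U: σ_y = 1470 MPa, ρ = 7992 kg/m³
  material V: σ_y = 812.0 MPa, ρ = 3224 kg/m³
  material S: σ_y = 175.1 MPa, ρ = 8442 kg/m³
  material V: M = 252 kN·m/kg
  material U: M = 184 kN·m/kg
  material S: M = 20.7 kN·m/kg
Material V ranks first.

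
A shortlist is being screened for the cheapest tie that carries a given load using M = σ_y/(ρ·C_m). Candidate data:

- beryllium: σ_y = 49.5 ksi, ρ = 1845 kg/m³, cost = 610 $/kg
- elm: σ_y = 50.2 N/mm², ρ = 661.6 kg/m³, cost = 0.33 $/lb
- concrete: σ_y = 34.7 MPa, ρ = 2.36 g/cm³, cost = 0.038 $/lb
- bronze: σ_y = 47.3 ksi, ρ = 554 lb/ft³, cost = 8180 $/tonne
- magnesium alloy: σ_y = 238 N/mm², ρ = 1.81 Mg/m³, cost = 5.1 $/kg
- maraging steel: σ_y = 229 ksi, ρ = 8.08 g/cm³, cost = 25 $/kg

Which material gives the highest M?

concrete

In SI units:
  beryllium: σ_y = 341.3 MPa, ρ = 1845 kg/m³, cost = 610.0 $/kg
  elm: σ_y = 50.20 MPa, ρ = 661.6 kg/m³, cost = 0.7275 $/kg
  concrete: σ_y = 34.70 MPa, ρ = 2360 kg/m³, cost = 0.08377 $/kg
  bronze: σ_y = 326.1 MPa, ρ = 8874 kg/m³, cost = 8.180 $/kg
  magnesium alloy: σ_y = 238.0 MPa, ρ = 1810 kg/m³, cost = 5.100 $/kg
  maraging steel: σ_y = 1579 MPa, ρ = 8080 kg/m³, cost = 25.00 $/kg
  concrete: M = 176 kN·m per $
  elm: M = 104 kN·m per $
  magnesium alloy: M = 25.8 kN·m per $
  maraging steel: M = 7.82 kN·m per $
  bronze: M = 4.49 kN·m per $
  beryllium: M = 0.303 kN·m per $
Concrete ranks first.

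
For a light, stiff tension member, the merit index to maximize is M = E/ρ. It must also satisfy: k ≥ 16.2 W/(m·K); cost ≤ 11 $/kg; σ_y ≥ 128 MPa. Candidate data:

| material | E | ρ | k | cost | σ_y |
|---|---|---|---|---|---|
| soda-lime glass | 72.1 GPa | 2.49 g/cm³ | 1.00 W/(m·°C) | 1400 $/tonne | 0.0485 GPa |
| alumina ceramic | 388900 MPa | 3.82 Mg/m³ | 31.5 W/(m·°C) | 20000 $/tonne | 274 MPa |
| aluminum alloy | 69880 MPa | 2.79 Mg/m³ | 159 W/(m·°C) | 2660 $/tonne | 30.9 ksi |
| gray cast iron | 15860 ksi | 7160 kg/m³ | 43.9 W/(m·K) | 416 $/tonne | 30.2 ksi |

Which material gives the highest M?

aluminum alloy

Screen on constraints: k ≥ 16.2 W/(m·K); cost ≤ 11 $/kg; σ_y ≥ 128 MPa. Survivors: aluminum alloy, gray cast iron.
After converting to SI:
  aluminum alloy: E = 69.88 GPa, ρ = 2790 kg/m³
  gray cast iron: E = 109.4 GPa, ρ = 7160 kg/m³
  aluminum alloy: M = 25.0 MN·m/kg
  gray cast iron: M = 15.3 MN·m/kg
Highest index: aluminum alloy.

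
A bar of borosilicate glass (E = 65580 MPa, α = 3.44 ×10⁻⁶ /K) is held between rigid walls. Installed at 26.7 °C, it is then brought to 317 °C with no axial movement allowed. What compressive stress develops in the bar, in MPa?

65.5 MPa

E = 65580 MPa = 65.58 GPa.
ΔT = 290.3 K. Constrained thermal stress σ = E·α·ΔT = 65.58×10³ MPa × 3.44×10⁻⁶ × 290.3 = 65.5 MPa (compressive).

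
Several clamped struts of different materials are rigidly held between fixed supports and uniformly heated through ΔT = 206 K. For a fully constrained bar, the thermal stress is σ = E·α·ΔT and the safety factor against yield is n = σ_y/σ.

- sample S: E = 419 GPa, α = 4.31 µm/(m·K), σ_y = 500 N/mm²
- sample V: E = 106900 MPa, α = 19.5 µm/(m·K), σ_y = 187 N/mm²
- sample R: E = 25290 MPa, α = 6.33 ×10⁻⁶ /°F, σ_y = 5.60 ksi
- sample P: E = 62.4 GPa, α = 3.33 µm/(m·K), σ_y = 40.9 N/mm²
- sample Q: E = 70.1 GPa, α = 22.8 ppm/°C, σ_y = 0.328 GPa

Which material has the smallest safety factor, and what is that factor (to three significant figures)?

Converting E to GPa, α to ×10⁻⁶/K, σ_y to MPa, then σ and n for each:
  sample S: E = 419.0, α = 4.31, σ_y = 500.0 → σ = 372 MPa, n = 1.34
  sample V: E = 106.9, α = 19.5, σ_y = 187.0 → σ = 429 MPa, n = 0.435
  sample R: E = 25.29, α = 11.4, σ_y = 38.61 → σ = 59.4 MPa, n = 0.650
  sample P: E = 62.40, α = 3.33, σ_y = 40.90 → σ = 42.8 MPa, n = 0.955
  sample Q: E = 70.10, α = 22.8, σ_y = 328.0 → σ = 329 MPa, n = 0.996
Smallest n: sample V with n = 0.435.

sample V, n = 0.435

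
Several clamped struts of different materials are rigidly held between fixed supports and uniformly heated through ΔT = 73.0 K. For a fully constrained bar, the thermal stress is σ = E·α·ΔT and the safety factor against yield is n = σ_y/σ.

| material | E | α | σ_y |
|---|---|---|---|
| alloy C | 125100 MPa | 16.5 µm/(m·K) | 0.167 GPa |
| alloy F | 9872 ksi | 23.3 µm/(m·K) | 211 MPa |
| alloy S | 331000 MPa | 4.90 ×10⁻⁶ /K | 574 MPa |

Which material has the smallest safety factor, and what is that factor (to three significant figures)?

Per material, after unit conversion:
  alloy C: E = 125.1, α = 16.5, σ_y = 167.0 → σ = 151 MPa, n = 1.11
  alloy F: E = 68.07, α = 23.3, σ_y = 211.0 → σ = 116 MPa, n = 1.82
  alloy S: E = 331.0, α = 4.90, σ_y = 574.0 → σ = 118 MPa, n = 4.85
The minimum is alloy C at n = 1.11.

alloy C, n = 1.11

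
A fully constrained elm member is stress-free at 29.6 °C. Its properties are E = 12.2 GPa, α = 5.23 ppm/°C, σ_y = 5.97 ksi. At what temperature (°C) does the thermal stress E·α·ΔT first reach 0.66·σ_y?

455 °C

σ_y = 5.97 ksi = 41.16 MPa.
E·α·ΔT = 27.17 MPa ⇒ ΔT = 27.17 / (12.20×10³ × 5.23×10⁻⁶) = 425.8 K.
T = 29.6 + 425.8 = 455.4 °C.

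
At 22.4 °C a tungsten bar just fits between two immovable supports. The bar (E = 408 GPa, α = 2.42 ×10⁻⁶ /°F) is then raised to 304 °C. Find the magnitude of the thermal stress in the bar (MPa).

500 MPa

α = 2.42×10⁻⁶/°F × 9/5 = 4.36×10⁻⁶/K.
ΔT = 281.6 K. Constrained thermal stress σ = E·α·ΔT = 408.0×10³ MPa × 4.36×10⁻⁶ × 281.6 = 500 MPa (compressive).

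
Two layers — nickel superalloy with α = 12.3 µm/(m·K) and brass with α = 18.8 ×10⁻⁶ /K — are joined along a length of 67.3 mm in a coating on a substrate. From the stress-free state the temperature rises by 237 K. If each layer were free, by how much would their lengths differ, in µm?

104 µm

Δα = |12.3 − 18.8|×10⁻⁶/K = 6.50×10⁻⁶/K.
ΔL_mismatch = Δα·L·ΔT = 6.50×10⁻⁶ × 67.3 mm × 237.0 K = 104 µm.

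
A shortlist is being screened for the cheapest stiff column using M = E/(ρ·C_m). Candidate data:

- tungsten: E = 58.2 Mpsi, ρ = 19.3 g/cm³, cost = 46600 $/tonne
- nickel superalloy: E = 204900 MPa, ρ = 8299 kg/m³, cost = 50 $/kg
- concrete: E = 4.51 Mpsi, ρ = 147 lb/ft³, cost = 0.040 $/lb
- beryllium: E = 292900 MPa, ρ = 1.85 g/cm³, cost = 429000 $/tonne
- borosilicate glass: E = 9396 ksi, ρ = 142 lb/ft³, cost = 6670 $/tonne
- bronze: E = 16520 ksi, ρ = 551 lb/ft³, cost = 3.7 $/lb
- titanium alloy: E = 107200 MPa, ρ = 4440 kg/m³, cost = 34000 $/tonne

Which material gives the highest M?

Convert each candidate to consistent units, then evaluate M:
  tungsten: E = 401.3 GPa, ρ = 19300 kg/m³, cost = 46.60 $/kg
  nickel superalloy: E = 204.9 GPa, ρ = 8299 kg/m³, cost = 50.00 $/kg
  concrete: E = 31.10 GPa, ρ = 2355 kg/m³, cost = 0.08818 $/kg
  beryllium: E = 292.9 GPa, ρ = 1850 kg/m³, cost = 429.0 $/kg
  borosilicate glass: E = 64.78 GPa, ρ = 2275 kg/m³, cost = 6.670 $/kg
  bronze: E = 113.9 GPa, ρ = 8826 kg/m³, cost = 8.157 $/kg
  titanium alloy: E = 107.2 GPa, ρ = 4440 kg/m³, cost = 34.00 $/kg
  concrete: M = 150 MN·m per $
  borosilicate glass: M = 4.27 MN·m per $
  bronze: M = 1.58 MN·m per $
  titanium alloy: M = 0.710 MN·m per $
  nickel superalloy: M = 0.494 MN·m per $
  tungsten: M = 0.446 MN·m per $
  beryllium: M = 0.369 MN·m per $
The maximum is for concrete.

concrete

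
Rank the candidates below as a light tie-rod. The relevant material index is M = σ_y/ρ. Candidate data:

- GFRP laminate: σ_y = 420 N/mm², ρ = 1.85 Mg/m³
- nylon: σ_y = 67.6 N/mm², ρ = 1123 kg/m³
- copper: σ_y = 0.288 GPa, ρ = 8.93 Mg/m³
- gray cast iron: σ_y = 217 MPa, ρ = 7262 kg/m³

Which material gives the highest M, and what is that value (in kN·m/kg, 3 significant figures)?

Convert each candidate to consistent units, then evaluate M:
  GFRP laminate: σ_y = 420.0 MPa, ρ = 1850 kg/m³
  nylon: σ_y = 67.60 MPa, ρ = 1123 kg/m³
  copper: σ_y = 288.0 MPa, ρ = 8930 kg/m³
  gray cast iron: σ_y = 217.0 MPa, ρ = 7262 kg/m³
  GFRP laminate: M = 227 kN·m/kg
  nylon: M = 60.2 kN·m/kg
  copper: M = 32.3 kN·m/kg
  gray cast iron: M = 29.9 kN·m/kg
Highest index: GFRP laminate.

GFRP laminate, M = 227 kN·m/kg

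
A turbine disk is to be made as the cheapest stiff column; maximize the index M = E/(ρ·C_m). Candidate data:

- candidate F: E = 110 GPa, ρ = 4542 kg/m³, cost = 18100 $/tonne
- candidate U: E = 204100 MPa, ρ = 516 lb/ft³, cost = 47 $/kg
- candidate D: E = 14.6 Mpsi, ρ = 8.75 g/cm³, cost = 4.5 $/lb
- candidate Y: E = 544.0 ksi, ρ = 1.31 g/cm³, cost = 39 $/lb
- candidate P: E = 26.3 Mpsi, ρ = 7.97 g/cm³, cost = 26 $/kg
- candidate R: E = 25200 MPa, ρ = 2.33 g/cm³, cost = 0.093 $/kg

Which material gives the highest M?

Convert each candidate to consistent units, then evaluate M:
  candidate F: E = 110.0 GPa, ρ = 4542 kg/m³, cost = 18.10 $/kg
  candidate U: E = 204.1 GPa, ρ = 8266 kg/m³, cost = 47.00 $/kg
  candidate D: E = 100.7 GPa, ρ = 8750 kg/m³, cost = 9.921 $/kg
  candidate Y: E = 3.751 GPa, ρ = 1310 kg/m³, cost = 85.98 $/kg
  candidate P: E = 181.3 GPa, ρ = 7970 kg/m³, cost = 26.00 $/kg
  candidate R: E = 25.20 GPa, ρ = 2330 kg/m³, cost = 0.09300 $/kg
  candidate R: M = 116 MN·m per $
  candidate F: M = 1.34 MN·m per $
  candidate D: M = 1.16 MN·m per $
  candidate P: M = 0.875 MN·m per $
  candidate U: M = 0.525 MN·m per $
  candidate Y: M = 0.0333 MN·m per $
Highest index: candidate R.

candidate R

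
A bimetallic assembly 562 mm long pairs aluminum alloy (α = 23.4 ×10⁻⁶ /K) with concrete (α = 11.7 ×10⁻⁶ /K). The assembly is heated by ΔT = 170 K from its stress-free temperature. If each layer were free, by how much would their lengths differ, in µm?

Δα = |23.4 − 11.7|×10⁻⁶/K = 11.7×10⁻⁶/K.
ΔL_mismatch = Δα·L·ΔT = 11.7×10⁻⁶ × 562.0 mm × 170.0 K = 1120 µm.

1120 µm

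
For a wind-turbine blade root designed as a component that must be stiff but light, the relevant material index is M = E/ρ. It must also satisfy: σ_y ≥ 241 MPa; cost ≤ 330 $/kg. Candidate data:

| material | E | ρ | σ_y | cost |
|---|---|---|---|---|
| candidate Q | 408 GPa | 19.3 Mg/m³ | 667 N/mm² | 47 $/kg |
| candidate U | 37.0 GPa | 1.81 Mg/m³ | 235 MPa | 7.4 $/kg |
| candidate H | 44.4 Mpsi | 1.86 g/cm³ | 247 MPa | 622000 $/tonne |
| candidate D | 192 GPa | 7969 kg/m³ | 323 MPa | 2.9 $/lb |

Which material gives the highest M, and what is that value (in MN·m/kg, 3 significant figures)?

candidate D, M = 24.1 MN·m/kg

Screen on constraints: σ_y ≥ 241 MPa; cost ≤ 330 $/kg. Survivors: candidate Q, candidate D.
Convert each candidate to consistent units, then evaluate M:
  candidate Q: E = 408.0 GPa, ρ = 19300 kg/m³
  candidate D: E = 192.0 GPa, ρ = 7969 kg/m³
  candidate D: M = 24.1 MN·m/kg
  candidate Q: M = 21.1 MN·m/kg
The maximum is for candidate D.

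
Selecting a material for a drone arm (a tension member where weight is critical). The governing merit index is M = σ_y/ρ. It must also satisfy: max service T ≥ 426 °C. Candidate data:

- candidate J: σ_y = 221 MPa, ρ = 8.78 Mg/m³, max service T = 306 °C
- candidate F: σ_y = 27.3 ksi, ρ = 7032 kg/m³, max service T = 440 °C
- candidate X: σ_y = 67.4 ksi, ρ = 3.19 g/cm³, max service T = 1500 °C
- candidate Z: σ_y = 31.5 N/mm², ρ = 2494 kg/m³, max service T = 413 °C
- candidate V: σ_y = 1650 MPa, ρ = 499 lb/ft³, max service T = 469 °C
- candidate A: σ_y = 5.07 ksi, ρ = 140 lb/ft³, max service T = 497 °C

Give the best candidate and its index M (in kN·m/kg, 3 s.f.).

candidate V, M = 206 kN·m/kg

Screen on constraints: max service T ≥ 426 °C. Survivors: candidate F, candidate X, candidate V, candidate A.
After converting to SI:
  candidate F: σ_y = 188.2 MPa, ρ = 7032 kg/m³
  candidate X: σ_y = 464.7 MPa, ρ = 3190 kg/m³
  candidate V: σ_y = 1650 MPa, ρ = 7993 kg/m³
  candidate A: σ_y = 34.96 MPa, ρ = 2243 kg/m³
  candidate V: M = 206 kN·m/kg
  candidate X: M = 146 kN·m/kg
  candidate F: M = 26.8 kN·m/kg
  candidate A: M = 15.6 kN·m/kg
The maximum is for candidate V.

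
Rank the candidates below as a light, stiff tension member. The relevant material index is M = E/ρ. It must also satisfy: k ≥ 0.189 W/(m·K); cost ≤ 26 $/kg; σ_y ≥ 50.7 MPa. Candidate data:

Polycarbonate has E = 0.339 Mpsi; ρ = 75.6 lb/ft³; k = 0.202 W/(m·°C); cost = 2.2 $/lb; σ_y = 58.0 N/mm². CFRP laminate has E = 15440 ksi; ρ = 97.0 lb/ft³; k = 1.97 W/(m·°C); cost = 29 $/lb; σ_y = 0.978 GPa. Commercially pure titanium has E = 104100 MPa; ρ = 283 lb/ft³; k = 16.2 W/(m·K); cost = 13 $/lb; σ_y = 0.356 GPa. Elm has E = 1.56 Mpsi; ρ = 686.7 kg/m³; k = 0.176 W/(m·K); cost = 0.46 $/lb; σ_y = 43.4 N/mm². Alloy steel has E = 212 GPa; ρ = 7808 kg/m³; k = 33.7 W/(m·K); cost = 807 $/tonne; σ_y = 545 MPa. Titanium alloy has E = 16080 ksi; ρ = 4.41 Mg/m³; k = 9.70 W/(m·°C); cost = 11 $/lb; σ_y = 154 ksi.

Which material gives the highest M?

alloy steel

Screen on constraints: k ≥ 0.189 W/(m·K); cost ≤ 26 $/kg; σ_y ≥ 50.7 MPa. Survivors: polycarbonate, alloy steel, titanium alloy.
Normalizing units and computing the index:
  polycarbonate: E = 2.337 GPa, ρ = 1211 kg/m³
  alloy steel: E = 212.0 GPa, ρ = 7808 kg/m³
  titanium alloy: E = 110.9 GPa, ρ = 4410 kg/m³
  alloy steel: M = 27.2 MN·m/kg
  titanium alloy: M = 25.1 MN·m/kg
  polycarbonate: M = 1.93 MN·m/kg
The maximum is for alloy steel.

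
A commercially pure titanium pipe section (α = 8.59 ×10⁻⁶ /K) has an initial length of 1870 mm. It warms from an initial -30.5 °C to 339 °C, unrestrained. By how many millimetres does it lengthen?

ΔT = 339 − (-30.5) = 369.5 K.
ΔL = α·L₀·ΔT = 8.59×10⁻⁶ × 1870 mm × 369.5 K = 5.94 mm.

5.94 mm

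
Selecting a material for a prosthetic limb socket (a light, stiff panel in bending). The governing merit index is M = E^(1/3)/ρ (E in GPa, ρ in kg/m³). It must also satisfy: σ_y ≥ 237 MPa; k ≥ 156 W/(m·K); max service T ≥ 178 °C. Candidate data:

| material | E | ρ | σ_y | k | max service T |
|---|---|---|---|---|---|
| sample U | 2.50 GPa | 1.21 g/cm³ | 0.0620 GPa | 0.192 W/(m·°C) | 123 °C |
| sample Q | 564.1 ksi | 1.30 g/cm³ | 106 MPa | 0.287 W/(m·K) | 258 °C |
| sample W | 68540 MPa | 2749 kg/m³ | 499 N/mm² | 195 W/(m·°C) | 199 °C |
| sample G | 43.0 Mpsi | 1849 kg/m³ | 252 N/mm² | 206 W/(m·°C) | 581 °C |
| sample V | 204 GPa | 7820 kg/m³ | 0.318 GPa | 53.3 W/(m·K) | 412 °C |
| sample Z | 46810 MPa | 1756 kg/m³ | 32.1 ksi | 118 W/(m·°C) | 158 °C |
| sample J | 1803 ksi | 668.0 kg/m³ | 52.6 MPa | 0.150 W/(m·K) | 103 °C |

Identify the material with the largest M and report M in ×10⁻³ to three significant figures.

Screen on constraints: σ_y ≥ 237 MPa; k ≥ 156 W/(m·K); max service T ≥ 178 °C. Survivors: sample W, sample G.
Convert each candidate to consistent units, then evaluate M:
  sample W: E = 68.54 GPa, ρ = 2749 kg/m³
  sample G: E = 296.5 GPa, ρ = 1849 kg/m³
  sample G: M = 3.61×10⁻³
  sample W: M = 1.49×10⁻³
The maximum is for sample G.

sample G, M = 3.61×10⁻³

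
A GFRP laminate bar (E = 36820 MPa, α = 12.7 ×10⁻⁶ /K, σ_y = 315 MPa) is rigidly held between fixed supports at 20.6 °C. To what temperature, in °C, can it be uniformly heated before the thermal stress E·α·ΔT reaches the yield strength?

E = 36820 MPa = 36.82 GPa.
E·α·ΔT = 315.0 MPa ⇒ ΔT = 315.0 / (36.82×10³ × 12.7×10⁻⁶) = 673.6 K.
T = 20.6 + 673.6 = 694.2 °C.

694 °C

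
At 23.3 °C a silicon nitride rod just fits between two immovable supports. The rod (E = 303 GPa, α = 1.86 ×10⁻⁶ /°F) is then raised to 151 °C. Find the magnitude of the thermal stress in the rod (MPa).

130 MPa

α = 1.86×10⁻⁶/°F × 9/5 = 3.35×10⁻⁶/K.
ΔT = 127.7 K. Constrained thermal stress σ = E·α·ΔT = 303.0×10³ MPa × 3.35×10⁻⁶ × 127.7 = 130 MPa (compressive).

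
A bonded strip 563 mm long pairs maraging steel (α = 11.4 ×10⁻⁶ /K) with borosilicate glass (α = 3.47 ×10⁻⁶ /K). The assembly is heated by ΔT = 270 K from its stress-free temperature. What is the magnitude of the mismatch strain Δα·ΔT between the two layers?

2.14×10⁻³

Δα = |11.4 − 3.47|×10⁻⁶/K = 7.93×10⁻⁶/K.
Mismatch strain = Δα·ΔT = 7.93×10⁻⁶ × 270.0 = 2.14×10⁻³.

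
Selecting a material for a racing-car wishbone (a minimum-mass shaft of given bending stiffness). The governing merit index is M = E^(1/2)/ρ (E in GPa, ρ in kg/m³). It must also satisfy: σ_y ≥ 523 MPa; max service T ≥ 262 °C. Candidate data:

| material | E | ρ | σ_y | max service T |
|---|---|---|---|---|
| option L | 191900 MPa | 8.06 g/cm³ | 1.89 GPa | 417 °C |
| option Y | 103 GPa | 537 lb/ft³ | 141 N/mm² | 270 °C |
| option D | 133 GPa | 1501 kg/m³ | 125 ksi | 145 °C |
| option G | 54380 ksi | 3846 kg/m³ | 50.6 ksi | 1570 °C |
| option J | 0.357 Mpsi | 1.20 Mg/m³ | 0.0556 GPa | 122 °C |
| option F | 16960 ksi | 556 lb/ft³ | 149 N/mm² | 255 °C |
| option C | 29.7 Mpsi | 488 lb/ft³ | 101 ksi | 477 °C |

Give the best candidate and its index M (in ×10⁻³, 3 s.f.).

Screen on constraints: σ_y ≥ 523 MPa; max service T ≥ 262 °C. Survivors: option L, option C.
Normalizing units and computing the index:
  option L: E = 191.9 GPa, ρ = 8060 kg/m³
  option C: E = 204.8 GPa, ρ = 7817 kg/m³
  option C: M = 1.83×10⁻³
  option L: M = 1.72×10⁻³
The maximum is for option C.

option C, M = 1.83×10⁻³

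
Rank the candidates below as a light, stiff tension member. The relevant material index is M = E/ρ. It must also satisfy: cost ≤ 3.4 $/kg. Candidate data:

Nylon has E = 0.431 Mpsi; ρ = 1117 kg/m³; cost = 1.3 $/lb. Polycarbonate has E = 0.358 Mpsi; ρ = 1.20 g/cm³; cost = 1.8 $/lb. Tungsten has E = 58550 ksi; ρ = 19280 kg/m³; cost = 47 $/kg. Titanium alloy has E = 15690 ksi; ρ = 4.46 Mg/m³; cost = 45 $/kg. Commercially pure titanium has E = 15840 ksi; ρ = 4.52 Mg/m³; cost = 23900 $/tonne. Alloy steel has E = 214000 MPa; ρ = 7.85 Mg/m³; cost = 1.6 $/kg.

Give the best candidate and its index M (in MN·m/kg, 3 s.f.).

alloy steel, M = 27.3 MN·m/kg

Screen on constraints: cost ≤ 3.4 $/kg. Survivors: nylon, alloy steel.
After converting to SI:
  nylon: E = 2.972 GPa, ρ = 1117 kg/m³
  alloy steel: E = 214.0 GPa, ρ = 7850 kg/m³
  alloy steel: M = 27.3 MN·m/kg
  nylon: M = 2.66 MN·m/kg
Highest index: alloy steel.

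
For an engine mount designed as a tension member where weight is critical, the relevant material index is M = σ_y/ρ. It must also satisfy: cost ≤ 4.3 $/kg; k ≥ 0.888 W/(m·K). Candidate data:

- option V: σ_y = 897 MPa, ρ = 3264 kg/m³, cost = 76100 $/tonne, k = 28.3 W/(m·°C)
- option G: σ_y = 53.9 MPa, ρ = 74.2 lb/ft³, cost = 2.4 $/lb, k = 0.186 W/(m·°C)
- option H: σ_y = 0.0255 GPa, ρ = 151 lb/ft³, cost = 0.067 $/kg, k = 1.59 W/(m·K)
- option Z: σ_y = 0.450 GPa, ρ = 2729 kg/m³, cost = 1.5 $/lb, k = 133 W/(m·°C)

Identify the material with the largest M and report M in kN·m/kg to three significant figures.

option Z, M = 165 kN·m/kg

Screen on constraints: cost ≤ 4.3 $/kg; k ≥ 0.888 W/(m·K). Survivors: option H, option Z.
In SI units:
  option H: σ_y = 25.50 MPa, ρ = 2419 kg/m³
  option Z: σ_y = 450.0 MPa, ρ = 2729 kg/m³
  option Z: M = 165 kN·m/kg
  option H: M = 10.5 kN·m/kg
The maximum is for option Z.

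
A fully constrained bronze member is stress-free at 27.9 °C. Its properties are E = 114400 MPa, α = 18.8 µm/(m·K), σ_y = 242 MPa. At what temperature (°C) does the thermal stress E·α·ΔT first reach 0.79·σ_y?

117 °C

E = 114400 MPa = 114.4 GPa.
E·α·ΔT = 191.2 MPa ⇒ ΔT = 191.2 / (114.4×10³ × 18.8×10⁻⁶) = 88.89 K.
T = 27.9 + 88.89 = 116.8 °C.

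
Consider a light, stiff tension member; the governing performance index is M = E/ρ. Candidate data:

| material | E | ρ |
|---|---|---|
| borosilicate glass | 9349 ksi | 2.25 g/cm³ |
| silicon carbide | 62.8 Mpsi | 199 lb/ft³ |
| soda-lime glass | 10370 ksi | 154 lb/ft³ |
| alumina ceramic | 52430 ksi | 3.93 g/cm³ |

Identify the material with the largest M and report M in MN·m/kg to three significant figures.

Putting every candidate on a common basis:
  borosilicate glass: E = 64.46 GPa, ρ = 2250 kg/m³
  silicon carbide: E = 433.0 GPa, ρ = 3188 kg/m³
  soda-lime glass: E = 71.50 GPa, ρ = 2467 kg/m³
  alumina ceramic: E = 361.5 GPa, ρ = 3930 kg/m³
  silicon carbide: M = 136 MN·m/kg
  alumina ceramic: M = 92.0 MN·m/kg
  soda-lime glass: M = 29.0 MN·m/kg
  borosilicate glass: M = 28.6 MN·m/kg
Silicon carbide has the largest M.

silicon carbide, M = 136 MN·m/kg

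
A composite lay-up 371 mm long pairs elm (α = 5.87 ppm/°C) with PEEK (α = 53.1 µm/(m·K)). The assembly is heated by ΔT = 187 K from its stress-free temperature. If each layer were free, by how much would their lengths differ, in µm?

Δα = |5.87 − 53.1|×10⁻⁶/K = 47.2×10⁻⁶/K.
ΔL_mismatch = Δα·L·ΔT = 47.2×10⁻⁶ × 371.0 mm × 187.0 K = 3280 µm.

3280 µm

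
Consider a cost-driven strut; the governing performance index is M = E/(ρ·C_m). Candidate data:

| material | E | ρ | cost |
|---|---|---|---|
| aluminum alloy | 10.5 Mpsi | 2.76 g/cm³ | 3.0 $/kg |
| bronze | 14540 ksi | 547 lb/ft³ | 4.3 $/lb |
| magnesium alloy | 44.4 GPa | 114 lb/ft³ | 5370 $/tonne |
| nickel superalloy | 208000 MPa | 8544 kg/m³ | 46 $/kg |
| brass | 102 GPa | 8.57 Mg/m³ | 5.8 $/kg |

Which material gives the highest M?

aluminum alloy

Putting every candidate on a common basis:
  aluminum alloy: E = 72.39 GPa, ρ = 2760 kg/m³, cost = 3.000 $/kg
  bronze: E = 100.2 GPa, ρ = 8762 kg/m³, cost = 9.480 $/kg
  magnesium alloy: E = 44.40 GPa, ρ = 1826 kg/m³, cost = 5.370 $/kg
  nickel superalloy: E = 208.0 GPa, ρ = 8544 kg/m³, cost = 46.00 $/kg
  brass: E = 102.0 GPa, ρ = 8570 kg/m³, cost = 5.800 $/kg
  aluminum alloy: M = 8.74 MN·m per $
  magnesium alloy: M = 4.53 MN·m per $
  brass: M = 2.05 MN·m per $
  bronze: M = 1.21 MN·m per $
  nickel superalloy: M = 0.529 MN·m per $
The maximum is for aluminum alloy.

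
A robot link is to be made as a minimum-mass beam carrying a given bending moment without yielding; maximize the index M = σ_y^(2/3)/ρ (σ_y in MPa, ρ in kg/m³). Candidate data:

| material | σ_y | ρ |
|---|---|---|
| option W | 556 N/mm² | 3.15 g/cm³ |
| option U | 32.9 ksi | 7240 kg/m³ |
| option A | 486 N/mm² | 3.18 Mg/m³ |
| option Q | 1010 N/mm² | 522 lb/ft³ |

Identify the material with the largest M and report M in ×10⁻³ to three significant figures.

Putting every candidate on a common basis:
  option W: σ_y = 556.0 MPa, ρ = 3150 kg/m³
  option U: σ_y = 226.8 MPa, ρ = 7240 kg/m³
  option A: σ_y = 486.0 MPa, ρ = 3180 kg/m³
  option Q: σ_y = 1010 MPa, ρ = 8362 kg/m³
  option W: M = 21.5×10⁻³
  option A: M = 19.4×10⁻³
  option Q: M = 12.0×10⁻³
  option U: M = 5.14×10⁻³
Option W ranks first.

option W, M = 21.5×10⁻³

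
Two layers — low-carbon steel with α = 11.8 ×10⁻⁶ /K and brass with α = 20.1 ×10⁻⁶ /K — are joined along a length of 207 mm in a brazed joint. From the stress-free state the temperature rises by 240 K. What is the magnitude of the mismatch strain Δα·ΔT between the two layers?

1.99×10⁻³

Δα = |11.8 − 20.1|×10⁻⁶/K = 8.30×10⁻⁶/K.
Mismatch strain = Δα·ΔT = 8.30×10⁻⁶ × 240.0 = 1.99×10⁻³.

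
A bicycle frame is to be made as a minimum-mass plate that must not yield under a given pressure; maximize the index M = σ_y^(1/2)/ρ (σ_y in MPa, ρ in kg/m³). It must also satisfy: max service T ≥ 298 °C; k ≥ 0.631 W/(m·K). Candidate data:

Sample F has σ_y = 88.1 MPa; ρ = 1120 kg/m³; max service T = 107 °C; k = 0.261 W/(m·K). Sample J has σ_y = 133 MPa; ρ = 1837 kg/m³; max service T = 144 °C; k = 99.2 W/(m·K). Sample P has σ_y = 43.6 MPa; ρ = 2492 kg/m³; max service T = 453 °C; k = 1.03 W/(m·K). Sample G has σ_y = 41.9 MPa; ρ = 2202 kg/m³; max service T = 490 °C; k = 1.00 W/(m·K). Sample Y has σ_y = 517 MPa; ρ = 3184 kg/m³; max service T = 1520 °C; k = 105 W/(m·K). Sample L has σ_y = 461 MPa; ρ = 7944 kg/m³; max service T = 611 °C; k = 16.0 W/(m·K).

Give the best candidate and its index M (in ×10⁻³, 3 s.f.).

Screen on constraints: max service T ≥ 298 °C; k ≥ 0.631 W/(m·K). Survivors: sample P, sample G, sample Y, sample L.
Evaluate M for each candidate:
  sample Y: M = 7.14×10⁻³
  sample G: M = 2.94×10⁻³
  sample L: M = 2.70×10⁻³
  sample P: M = 2.65×10⁻³
Highest index: sample Y.

sample Y, M = 7.14×10⁻³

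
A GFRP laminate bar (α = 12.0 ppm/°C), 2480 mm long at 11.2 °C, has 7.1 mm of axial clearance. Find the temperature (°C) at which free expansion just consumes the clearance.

α·L₀·ΔT = 7.1 mm ⇒ ΔT = 7.1 / (12.0×10⁻⁶ × 2480.0) = 238.6 K.
T = 11.2 + 238.6 = 249.8 °C.

250 °C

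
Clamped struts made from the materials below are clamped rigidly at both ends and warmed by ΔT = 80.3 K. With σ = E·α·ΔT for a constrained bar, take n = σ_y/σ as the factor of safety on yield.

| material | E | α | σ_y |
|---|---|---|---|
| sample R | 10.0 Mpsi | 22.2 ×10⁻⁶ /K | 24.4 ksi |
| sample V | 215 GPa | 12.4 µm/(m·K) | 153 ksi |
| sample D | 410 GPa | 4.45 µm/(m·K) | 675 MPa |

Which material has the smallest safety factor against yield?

sample R

Per material, after unit conversion:
  sample R: E = 68.95, α = 22.2, σ_y = 168.2 → σ = 123 MPa, n = 1.37
  sample V: E = 215.0, α = 12.4, σ_y = 1055 → σ = 214 MPa, n = 4.93
  sample D: E = 410.0, α = 4.45, σ_y = 675.0 → σ = 147 MPa, n = 4.61
The minimum is sample R at n = 1.37.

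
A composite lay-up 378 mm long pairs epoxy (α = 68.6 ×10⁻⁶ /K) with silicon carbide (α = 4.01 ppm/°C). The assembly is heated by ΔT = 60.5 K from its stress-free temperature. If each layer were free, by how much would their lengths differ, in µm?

1480 µm

Δα = |68.6 − 4.01|×10⁻⁶/K = 64.6×10⁻⁶/K.
ΔL_mismatch = Δα·L·ΔT = 64.6×10⁻⁶ × 378.0 mm × 60.5 K = 1480 µm.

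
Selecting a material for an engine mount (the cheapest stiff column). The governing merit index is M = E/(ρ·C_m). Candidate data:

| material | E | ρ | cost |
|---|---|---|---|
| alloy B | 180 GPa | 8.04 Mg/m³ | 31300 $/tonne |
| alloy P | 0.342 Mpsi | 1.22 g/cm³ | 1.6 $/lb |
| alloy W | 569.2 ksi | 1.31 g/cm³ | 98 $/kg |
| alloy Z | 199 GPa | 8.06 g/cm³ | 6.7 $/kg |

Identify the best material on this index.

Convert each candidate to consistent units, then evaluate M:
  alloy B: E = 180.0 GPa, ρ = 8040 kg/m³, cost = 31.30 $/kg
  alloy P: E = 2.358 GPa, ρ = 1220 kg/m³, cost = 3.527 $/kg
  alloy W: E = 3.924 GPa, ρ = 1310 kg/m³, cost = 98.00 $/kg
  alloy Z: E = 199.0 GPa, ρ = 8060 kg/m³, cost = 6.700 $/kg
  alloy Z: M = 3.69 MN·m per $
  alloy B: M = 0.715 MN·m per $
  alloy P: M = 0.548 MN·m per $
  alloy W: M = 0.0306 MN·m per $
Alloy Z has the largest M.

alloy Z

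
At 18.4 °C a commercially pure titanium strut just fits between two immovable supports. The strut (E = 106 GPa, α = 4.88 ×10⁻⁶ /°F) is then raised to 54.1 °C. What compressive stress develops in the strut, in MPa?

33.2 MPa

α = 4.88×10⁻⁶/°F × 9/5 = 8.78×10⁻⁶/K.
ΔT = 35.70 K. Constrained thermal stress σ = E·α·ΔT = 106.0×10³ MPa × 8.78×10⁻⁶ × 35.70 = 33.2 MPa (compressive).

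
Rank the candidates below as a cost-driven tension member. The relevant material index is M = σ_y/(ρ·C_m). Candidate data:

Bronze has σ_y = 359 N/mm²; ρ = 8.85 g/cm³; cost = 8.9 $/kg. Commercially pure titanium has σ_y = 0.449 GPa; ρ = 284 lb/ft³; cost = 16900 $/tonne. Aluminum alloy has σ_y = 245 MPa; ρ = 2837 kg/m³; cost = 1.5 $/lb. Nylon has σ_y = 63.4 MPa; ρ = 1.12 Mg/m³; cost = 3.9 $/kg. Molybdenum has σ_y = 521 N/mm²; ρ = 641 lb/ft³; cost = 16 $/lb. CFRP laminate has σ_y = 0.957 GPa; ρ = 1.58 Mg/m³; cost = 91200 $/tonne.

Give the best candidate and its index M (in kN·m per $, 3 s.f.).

In SI units:
  bronze: σ_y = 359.0 MPa, ρ = 8850 kg/m³, cost = 8.900 $/kg
  commercially pure titanium: σ_y = 449.0 MPa, ρ = 4549 kg/m³, cost = 16.90 $/kg
  aluminum alloy: σ_y = 245.0 MPa, ρ = 2837 kg/m³, cost = 3.307 $/kg
  nylon: σ_y = 63.40 MPa, ρ = 1120 kg/m³, cost = 3.900 $/kg
  molybdenum: σ_y = 521.0 MPa, ρ = 10270 kg/m³, cost = 35.27 $/kg
  CFRP laminate: σ_y = 957.0 MPa, ρ = 1580 kg/m³, cost = 91.20 $/kg
  aluminum alloy: M = 26.1 kN·m per $
  nylon: M = 14.5 kN·m per $
  CFRP laminate: M = 6.64 kN·m per $
  commercially pure titanium: M = 5.84 kN·m per $
  bronze: M = 4.56 kN·m per $
  molybdenum: M = 1.44 kN·m per $
Highest index: aluminum alloy.

aluminum alloy, M = 26.1 kN·m per $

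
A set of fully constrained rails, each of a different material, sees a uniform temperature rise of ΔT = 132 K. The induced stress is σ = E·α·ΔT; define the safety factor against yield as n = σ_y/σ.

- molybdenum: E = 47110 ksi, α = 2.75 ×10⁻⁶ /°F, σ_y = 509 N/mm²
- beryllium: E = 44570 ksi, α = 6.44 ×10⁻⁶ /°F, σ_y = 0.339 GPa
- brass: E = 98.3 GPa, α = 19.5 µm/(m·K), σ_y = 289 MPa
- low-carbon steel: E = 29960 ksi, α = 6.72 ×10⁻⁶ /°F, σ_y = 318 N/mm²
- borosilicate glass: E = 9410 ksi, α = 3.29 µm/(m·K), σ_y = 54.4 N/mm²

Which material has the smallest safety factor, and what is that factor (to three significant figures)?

beryllium, n = 0.721

Per material, after unit conversion:
  molybdenum: E = 324.8, α = 4.95, σ_y = 509.0 → σ = 212 MPa, n = 2.40
  beryllium: E = 307.3, α = 11.6, σ_y = 339.0 → σ = 470 MPa, n = 0.721
  brass: E = 98.30, α = 19.5, σ_y = 289.0 → σ = 253 MPa, n = 1.14
  low-carbon steel: E = 206.6, α = 12.1, σ_y = 318.0 → σ = 330 MPa, n = 0.964
  borosilicate glass: E = 64.88, α = 3.29, σ_y = 54.40 → σ = 28.2 MPa, n = 1.93
Beryllium has the lowest safety factor, n = 0.721.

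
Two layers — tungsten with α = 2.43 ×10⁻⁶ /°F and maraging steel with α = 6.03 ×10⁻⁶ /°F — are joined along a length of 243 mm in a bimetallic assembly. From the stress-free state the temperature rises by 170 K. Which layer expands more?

tungsten: α = 2.43×10⁻⁶/°F × 9/5 = 4.37×10⁻⁶/K.
maraging steel: α = 6.03×10⁻⁶/°F × 9/5 = 10.9×10⁻⁶/K.
α(tungsten) = 4.37×10⁻⁶/K vs α(maraging steel) = 10.9×10⁻⁶/K.
Higher α expands more for the same ΔT: maraging steel.

maraging steel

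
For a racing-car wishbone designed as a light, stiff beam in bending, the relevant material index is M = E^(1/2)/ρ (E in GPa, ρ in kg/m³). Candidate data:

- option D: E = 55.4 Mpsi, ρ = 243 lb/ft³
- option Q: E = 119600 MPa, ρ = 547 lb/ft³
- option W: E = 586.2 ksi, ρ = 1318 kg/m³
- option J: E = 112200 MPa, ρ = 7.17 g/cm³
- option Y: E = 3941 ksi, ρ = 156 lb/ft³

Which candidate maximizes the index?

option D

Putting every candidate on a common basis:
  option D: E = 382.0 GPa, ρ = 3892 kg/m³
  option Q: E = 119.6 GPa, ρ = 8762 kg/m³
  option W: E = 4.042 GPa, ρ = 1318 kg/m³
  option J: E = 112.2 GPa, ρ = 7170 kg/m³
  option Y: E = 27.17 GPa, ρ = 2499 kg/m³
  option D: M = 5.02×10⁻³
  option Y: M = 2.09×10⁻³
  option W: M = 1.53×10⁻³
  option J: M = 1.48×10⁻³
  option Q: M = 1.25×10⁻³
Option D ranks first.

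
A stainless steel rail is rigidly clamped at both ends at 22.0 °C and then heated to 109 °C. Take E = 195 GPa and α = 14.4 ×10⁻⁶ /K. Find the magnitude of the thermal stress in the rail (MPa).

244 MPa

ΔT = 87.00 K. Constrained thermal stress σ = E·α·ΔT = 195.0×10³ MPa × 14.4×10⁻⁶ × 87.00 = 244 MPa (compressive).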